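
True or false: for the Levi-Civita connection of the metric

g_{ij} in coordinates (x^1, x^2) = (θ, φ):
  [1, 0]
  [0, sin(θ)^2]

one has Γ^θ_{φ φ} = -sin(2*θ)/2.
Γ^θ_{φ φ} = (1/2) g^{θθ} (∂_φ g_{θφ} + ∂_φ g_{θφ} - ∂_θ g_{φφ}) = (1/2)(1)((0) + (0) - (sin(2*θ))) = -sin(2*θ)/2
This equals the proposed value -sin(2*θ)/2.
True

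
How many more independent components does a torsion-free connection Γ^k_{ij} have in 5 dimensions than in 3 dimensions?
Independent components in n dimensions: n × n(n+1)/2 = n^2(n+1)/2.
5D: 5 × 15 = 75
3D: 3 × 6 = 18
Difference = 75 - 18 = 57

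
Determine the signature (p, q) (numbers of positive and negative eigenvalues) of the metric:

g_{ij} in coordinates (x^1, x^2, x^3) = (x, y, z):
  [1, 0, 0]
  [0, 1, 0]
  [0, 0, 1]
The metric is diagonal, so its eigenvalues are the diagonal entries: 1, 1, 1 (at a generic point, where coordinate-dependent entries are positive).
3 positive, 0 negative.
(3, 0) - Riemannian (positive definite)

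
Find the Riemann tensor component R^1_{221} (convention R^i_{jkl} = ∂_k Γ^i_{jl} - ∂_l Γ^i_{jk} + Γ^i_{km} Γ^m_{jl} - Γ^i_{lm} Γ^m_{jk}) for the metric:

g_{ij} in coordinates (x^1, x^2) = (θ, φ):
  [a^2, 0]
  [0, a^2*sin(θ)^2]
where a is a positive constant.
Non-zero Christoffel symbols (Γ^k_{ij} = Γ^k_{ji}):
Γ^θ_{φ φ} = -sin(2*θ)/2
Γ^φ_{θ φ} = 1/tan(θ)
R^θ_{φ φ θ} = ∂_φ Γ^θ_{φ θ} - ∂_θ Γ^θ_{φ φ} + Γ^θ_{φ m} Γ^m_{φ θ} - Γ^θ_{θ m} Γ^m_{φ φ}
  = (0) - (-cos(2*θ)) + (-cos(θ)^2) - (0) = -sin(θ)^2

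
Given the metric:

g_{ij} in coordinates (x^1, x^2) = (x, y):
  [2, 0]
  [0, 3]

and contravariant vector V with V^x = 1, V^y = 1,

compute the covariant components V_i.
V_i = g_{ij} V^j:
V_x = (2)(1) + (0)(1) = 2
V_y = (0)(1) + (3)(1) = 3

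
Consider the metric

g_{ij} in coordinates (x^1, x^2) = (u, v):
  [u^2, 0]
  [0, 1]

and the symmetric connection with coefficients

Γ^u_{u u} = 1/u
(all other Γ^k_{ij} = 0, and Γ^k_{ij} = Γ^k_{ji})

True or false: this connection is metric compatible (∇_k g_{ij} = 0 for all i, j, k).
Using ∇_k g_{ij} = ∂_k g_{ij} - Γ^m_{ki} g_{mj} - Γ^m_{kj} g_{im}:
e.g. ∇_u g_{uu} = (2*u) - (u) - (u) = 0
Every component ∇_k g_{ij} vanishes: the connection is metric compatible.
True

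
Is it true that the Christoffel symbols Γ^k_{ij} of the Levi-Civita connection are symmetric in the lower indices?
The Levi-Civita connection is torsion-free, which is exactly Γ^k_{ij} = Γ^k_{ji}.
Yes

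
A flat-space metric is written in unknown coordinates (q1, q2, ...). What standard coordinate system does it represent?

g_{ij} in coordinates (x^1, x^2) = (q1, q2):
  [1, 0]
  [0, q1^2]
The line element ds^2 = dq1^2 + q1^2 dq2^2 is dr^2 + r^2 dθ^2 with q1 = r, q2 = θ.
polar coordinates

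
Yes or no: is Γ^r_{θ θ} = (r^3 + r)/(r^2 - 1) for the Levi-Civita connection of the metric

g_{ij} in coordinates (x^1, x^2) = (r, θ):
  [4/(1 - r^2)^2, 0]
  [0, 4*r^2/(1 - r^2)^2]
Γ^r_{θ θ} = (1/2) g^{rr} (∂_θ g_{rθ} + ∂_θ g_{rθ} - ∂_r g_{θθ}) = (1/2)((1 - r^2)^2/4)((0) + (0) - (-8*(r^3 + r)/(r^2 - 1)^3)) = (r^3 + r)/(r^2 - 1)
This equals the proposed value (r^3 + r)/(r^2 - 1).
Yes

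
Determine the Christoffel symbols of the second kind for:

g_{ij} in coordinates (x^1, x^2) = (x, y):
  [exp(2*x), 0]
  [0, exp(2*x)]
Using Γ^k_{ij} = (1/2) g^{km} (∂_i g_{mj} + ∂_j g_{mi} - ∂_m g_{ij}); the metric is diagonal, so only the m = k term contributes.
Non-zero symbols (using the symmetry Γ^k_{ij} = Γ^k_{ji}):
Γ^x_{x x} = (1/2) g^{xx} (∂_x g_{xx} + ∂_x g_{xx} - ∂_x g_{xx}) = (1/2)(exp(-2*x))((2*exp(2*x)) + (2*exp(2*x)) - (2*exp(2*x))) = 1
Γ^x_{y y} = (1/2) g^{xx} (∂_y g_{xy} + ∂_y g_{xy} - ∂_x g_{yy}) = (1/2)(exp(-2*x))((0) + (0) - (2*exp(2*x))) = -1
Γ^y_{x y} = (1/2) g^{yy} (∂_x g_{yy} + ∂_y g_{yx} - ∂_y g_{xy}) = (1/2)(exp(-2*x))((2*exp(2*x)) + (0) - (0)) = 1
All other Christoffel symbols are zero.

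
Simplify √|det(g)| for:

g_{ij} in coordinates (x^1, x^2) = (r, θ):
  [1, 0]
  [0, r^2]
det(g) = r^2
√|det(g)| = r
Volume element: dV = r dr dθ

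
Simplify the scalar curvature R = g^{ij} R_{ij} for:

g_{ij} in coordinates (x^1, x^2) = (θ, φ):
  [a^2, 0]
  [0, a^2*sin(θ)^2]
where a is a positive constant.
Non-zero Christoffel symbols (Γ^k_{ij} = Γ^k_{ji}):
Γ^θ_{φ φ} = -sin(2*θ)/2
Γ^φ_{θ φ} = 1/tan(θ)
Ricci tensor (R_{ij} = R^k_{ikj}): R_{θθ} = 1, R_{θφ} = 0, R_{φφ} = sin(θ)^2
Inverse metric: g^{θθ} = 1/a^2, g^{φφ} = 1/(a^2*sin(θ)^2)
R = g^{ij} R_{ij} = (1/a^2)(1) + (1/(a^2*sin(θ)^2))(sin(θ)^2) = 2/a^2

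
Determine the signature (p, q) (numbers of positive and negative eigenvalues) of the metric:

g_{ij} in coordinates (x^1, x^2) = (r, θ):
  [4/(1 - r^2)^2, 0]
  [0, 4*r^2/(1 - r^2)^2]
The metric is diagonal, so its eigenvalues are the diagonal entries: 4/(1 - r^2)^2, 4*r^2/(1 - r^2)^2 (at a generic point, where coordinate-dependent entries are positive).
2 positive, 0 negative.
(2, 0) - Riemannian (positive definite)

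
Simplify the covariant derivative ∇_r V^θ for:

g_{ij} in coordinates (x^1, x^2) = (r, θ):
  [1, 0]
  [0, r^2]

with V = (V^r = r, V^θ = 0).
Non-zero Christoffel symbols:
Γ^r_{θ θ} = -r
Γ^θ_{r θ} = 1/r
∇_r V^θ = ∂_r V^θ + Γ^θ_{r j} V^j
  = (0) + (0)(r) + (1/r)(0)
  = 0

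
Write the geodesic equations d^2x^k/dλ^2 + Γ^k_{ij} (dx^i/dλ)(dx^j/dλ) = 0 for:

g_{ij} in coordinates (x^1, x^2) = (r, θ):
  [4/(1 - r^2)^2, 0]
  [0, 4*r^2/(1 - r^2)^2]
Geodesic equation: d^2x^k/dλ^2 + Γ^k_{ij} (dx^i/dλ)(dx^j/dλ) = 0.
Non-zero Christoffel symbols:
Γ^r_{r r} = 2*r/(1 - r^2)
Γ^r_{θ θ} = (r^3 + r)/(r^2 - 1)
Γ^θ_{r θ} = (-r^2 - 1)/(r^3 - r)
Substituting (the symmetric pair Γ^k_{ij}, Γ^k_{ji} combines into a factor 2):
d^2r/dλ^2 + (2*r/(1 - r^2)) (dr/dλ)^2 + ((r^3 + r)/(r^2 - 1)) (dθ/dλ)^2 = 0
d^2θ/dλ^2 + ((-2*r^2 - 2)/(r^3 - r)) (dr/dλ)(dθ/dλ) = 0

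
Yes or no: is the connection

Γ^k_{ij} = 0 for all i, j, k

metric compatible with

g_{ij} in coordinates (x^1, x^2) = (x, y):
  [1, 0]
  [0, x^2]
Using ∇_k g_{ij} = ∂_k g_{ij} - Γ^m_{ki} g_{mj} - Γ^m_{kj} g_{im}:
∇_x g_{yy} = (2*x) - (0) - (0) = 2*x ≠ 0
So the connection is not metric compatible (it is not the Levi-Civita connection).
No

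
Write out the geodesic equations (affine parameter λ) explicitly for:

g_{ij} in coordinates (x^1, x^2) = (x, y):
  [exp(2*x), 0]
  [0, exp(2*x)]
Geodesic equation: d^2x^k/dλ^2 + Γ^k_{ij} (dx^i/dλ)(dx^j/dλ) = 0.
Non-zero Christoffel symbols:
Γ^x_{x x} = 1
Γ^x_{y y} = -1
Γ^y_{x y} = 1
Substituting (the symmetric pair Γ^k_{ij}, Γ^k_{ji} combines into a factor 2):
d^2x/dλ^2 + (dx/dλ)^2 - (dy/dλ)^2 = 0
d^2y/dλ^2 + 2 (dx/dλ)(dy/dλ) = 0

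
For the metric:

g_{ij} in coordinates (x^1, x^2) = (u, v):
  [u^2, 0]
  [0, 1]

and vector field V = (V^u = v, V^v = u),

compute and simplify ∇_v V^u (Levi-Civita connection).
Non-zero Christoffel symbols:
Γ^u_{u u} = 1/u
∇_v V^u = ∂_v V^u + Γ^u_{v j} V^j
  = (1) + (0)(v) + (0)(u)
  = 1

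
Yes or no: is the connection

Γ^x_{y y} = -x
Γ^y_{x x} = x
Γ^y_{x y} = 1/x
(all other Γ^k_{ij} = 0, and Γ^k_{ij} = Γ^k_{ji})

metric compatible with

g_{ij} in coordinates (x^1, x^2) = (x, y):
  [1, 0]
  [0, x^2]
Using ∇_k g_{ij} = ∂_k g_{ij} - Γ^m_{ki} g_{mj} - Γ^m_{kj} g_{im}:
∇_x g_{xy} = (0) - (x^3) - (0) = -x^3 ≠ 0
So the connection is not metric compatible (it is not the Levi-Civita connection).
No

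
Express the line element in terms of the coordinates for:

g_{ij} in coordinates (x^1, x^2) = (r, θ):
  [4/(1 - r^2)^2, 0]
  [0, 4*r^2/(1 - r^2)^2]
ds^2 = g_{ij} dx^i dx^j; only the non-zero components contribute.
ds^2 = (4/(1 - r^2)^2) dr^2 + (4*r^2/(1 - r^2)^2) dθ^2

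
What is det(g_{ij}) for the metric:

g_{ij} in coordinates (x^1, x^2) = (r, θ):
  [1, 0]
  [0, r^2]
For a 2×2 metric: det(g) = g_{11}·g_{22} - g_{12}·g_{21}
= (1)·(r^2) - (0)·(0)
= r^2 - 0
det(g) = r^2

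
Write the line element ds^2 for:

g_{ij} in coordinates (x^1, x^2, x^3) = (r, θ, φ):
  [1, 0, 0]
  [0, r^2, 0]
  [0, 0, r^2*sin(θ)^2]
ds^2 = g_{ij} dx^i dx^j; only the non-zero components contribute.
ds^2 = dr^2 + r^2 dθ^2 + r^2*sin(θ)^2 dφ^2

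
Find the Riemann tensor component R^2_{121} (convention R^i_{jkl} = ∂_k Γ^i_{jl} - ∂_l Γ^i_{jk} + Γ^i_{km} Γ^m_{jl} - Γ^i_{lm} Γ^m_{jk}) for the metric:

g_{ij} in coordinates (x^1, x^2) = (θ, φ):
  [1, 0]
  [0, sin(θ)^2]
Non-zero Christoffel symbols (Γ^k_{ij} = Γ^k_{ji}):
Γ^θ_{φ φ} = -sin(2*θ)/2
Γ^φ_{θ φ} = 1/tan(θ)
R^φ_{θ φ θ} = ∂_φ Γ^φ_{θ θ} - ∂_θ Γ^φ_{θ φ} + Γ^φ_{φ m} Γ^m_{θ θ} - Γ^φ_{θ m} Γ^m_{θ φ}
  = (0) - (-1/sin(θ)^2) + (0) - (1/tan(θ)^2) = 1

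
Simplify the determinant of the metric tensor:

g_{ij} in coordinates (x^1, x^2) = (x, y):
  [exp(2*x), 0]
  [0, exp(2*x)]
For a 2×2 metric: det(g) = g_{11}·g_{22} - g_{12}·g_{21}
= (exp(2*x))·(exp(2*x)) - (0)·(0)
= exp(4*x) - 0
det(g) = exp(4*x)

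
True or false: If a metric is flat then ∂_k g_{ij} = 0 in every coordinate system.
Flatness means R^i_{jkl} = 0; the components can still vary, e.g. the flat plane in polar coordinates has g_{θθ} = r^2.
False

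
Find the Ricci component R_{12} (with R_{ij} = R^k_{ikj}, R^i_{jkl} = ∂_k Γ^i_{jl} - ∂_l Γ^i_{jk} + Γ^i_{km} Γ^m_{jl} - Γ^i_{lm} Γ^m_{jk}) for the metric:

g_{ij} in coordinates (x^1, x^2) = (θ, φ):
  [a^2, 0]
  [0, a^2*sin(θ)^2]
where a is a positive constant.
Non-zero Christoffel symbols (Γ^k_{ij} = Γ^k_{ji}):
Γ^θ_{φ φ} = -sin(2*θ)/2
Γ^φ_{θ φ} = 1/tan(θ)
R^θ_{θ θ φ} = 0 (a repeated index in an antisymmetric pair)
R^φ_{θ φ φ} = 0 (a repeated index in an antisymmetric pair)
R_{θφ} = R^θ_{θ θ φ} + R^φ_{θ φ φ} = (0) + (0) = 0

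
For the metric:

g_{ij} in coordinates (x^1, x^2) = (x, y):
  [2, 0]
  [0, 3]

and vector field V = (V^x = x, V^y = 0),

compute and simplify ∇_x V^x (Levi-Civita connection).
All Christoffel symbols are zero.
∇_x V^x = ∂_x V^x + Γ^x_{x j} V^j
  = (1) + (0)(x) + (0)(0)
  = 1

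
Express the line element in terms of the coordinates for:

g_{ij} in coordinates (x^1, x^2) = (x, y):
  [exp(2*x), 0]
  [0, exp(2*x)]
ds^2 = g_{ij} dx^i dx^j; only the non-zero components contribute.
ds^2 = exp(2*x) dx^2 + exp(2*x) dy^2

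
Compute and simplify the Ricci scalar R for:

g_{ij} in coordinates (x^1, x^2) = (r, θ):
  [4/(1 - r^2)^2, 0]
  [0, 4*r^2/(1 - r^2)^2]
Non-zero Christoffel symbols (Γ^k_{ij} = Γ^k_{ji}):
Γ^r_{r r} = 2*r/(1 - r^2)
Γ^r_{θ θ} = (r^3 + r)/(r^2 - 1)
Γ^θ_{r θ} = (-r^2 - 1)/(r^3 - r)
Ricci tensor (R_{ij} = R^k_{ikj}): R_{rr} = -4/(r^2 - 1)^2, R_{rθ} = 0, R_{θθ} = -4*r^2/(r^2 - 1)^2
Inverse metric: g^{rr} = (1 - r^2)^2/4, g^{θθ} = (1 - r^2)^2/(4*r^2)
R = g^{ij} R_{ij} = ((1 - r^2)^2/4)(-4/(r^2 - 1)^2) + ((1 - r^2)^2/(4*r^2))(-4*r^2/(r^2 - 1)^2) = -2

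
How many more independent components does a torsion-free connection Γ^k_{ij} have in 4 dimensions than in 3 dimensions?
Independent components in n dimensions: n × n(n+1)/2 = n^2(n+1)/2.
4D: 4 × 10 = 40
3D: 3 × 6 = 18
Difference = 40 - 18 = 22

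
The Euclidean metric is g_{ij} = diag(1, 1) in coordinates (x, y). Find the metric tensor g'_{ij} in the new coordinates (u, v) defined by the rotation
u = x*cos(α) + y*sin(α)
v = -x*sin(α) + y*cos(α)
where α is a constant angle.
Invert the transformation: x = u*cos(α) - v*sin(α), y = u*sin(α) + v*cos(α)
g'_{ij} = (∂x^k/∂x'^i)(∂x^l/∂x'^j) g_{kl}; with g_{kl} = δ_{kl} this is Σ_k (∂x^k/∂x'^i)(∂x^k/∂x'^j).
Jacobian: ∂x/∂u = cos(α), ∂x/∂v = -sin(α), ∂y/∂u = sin(α), ∂y/∂v = cos(α)
g'_{uu} = (cos(α))(cos(α)) + (sin(α))(sin(α)) = 1
g'_{uv} = (cos(α))(-sin(α)) + (sin(α))(cos(α)) = 0
g'_{vv} = (-sin(α))(-sin(α)) + (cos(α))(cos(α)) = 1
g'_{ij} = diag(1, 1)
The Euclidean metric is invariant under rotations.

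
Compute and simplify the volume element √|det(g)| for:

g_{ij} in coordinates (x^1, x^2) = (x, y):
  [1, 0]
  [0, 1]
det(g) = 1
√|det(g)| = 1
Volume element: dV = 1 dx dy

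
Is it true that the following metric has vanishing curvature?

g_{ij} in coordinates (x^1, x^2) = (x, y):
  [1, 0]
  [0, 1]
All metric components are constant, so every Christoffel symbol vanishes and R^i_{jkl} = 0.
Yes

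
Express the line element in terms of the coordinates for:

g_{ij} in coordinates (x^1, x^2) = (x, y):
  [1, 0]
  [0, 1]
ds^2 = g_{ij} dx^i dx^j; only the non-zero components contribute.
ds^2 = dx^2 + dy^2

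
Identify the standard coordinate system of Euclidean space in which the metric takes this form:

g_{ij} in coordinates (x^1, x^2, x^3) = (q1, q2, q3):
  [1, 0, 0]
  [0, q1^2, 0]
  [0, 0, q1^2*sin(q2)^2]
The line element ds^2 = dq1^2 + q1^2 dq2^2 + q1^2 sin(q2)^2 dq3^2 is dr^2 + r^2 dθ^2 + r^2 sin(θ)^2 dφ^2 with q1 = r, q2 = θ, q3 = φ.
spherical coordinates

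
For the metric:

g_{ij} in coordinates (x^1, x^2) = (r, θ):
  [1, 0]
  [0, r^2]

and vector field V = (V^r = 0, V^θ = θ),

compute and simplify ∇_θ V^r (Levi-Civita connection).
Non-zero Christoffel symbols:
Γ^r_{θ θ} = -r
Γ^θ_{r θ} = 1/r
∇_θ V^r = ∂_θ V^r + Γ^r_{θ j} V^j
  = (0) + (0)(0) + (-r)(θ)
  = -r*θ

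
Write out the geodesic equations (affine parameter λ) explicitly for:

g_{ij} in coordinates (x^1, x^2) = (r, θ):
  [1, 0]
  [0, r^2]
Geodesic equation: d^2x^k/dλ^2 + Γ^k_{ij} (dx^i/dλ)(dx^j/dλ) = 0.
Non-zero Christoffel symbols:
Γ^r_{θ θ} = -r
Γ^θ_{r θ} = 1/r
Substituting (the symmetric pair Γ^k_{ij}, Γ^k_{ji} combines into a factor 2):
d^2r/dλ^2 - r (dθ/dλ)^2 = 0
d^2θ/dλ^2 + (2/r) (dr/dλ)(dθ/dλ) = 0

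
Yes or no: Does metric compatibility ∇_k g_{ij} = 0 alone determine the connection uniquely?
One also needs vanishing torsion; metric compatibility plus torsion-freeness singles out the Levi-Civita connection.
No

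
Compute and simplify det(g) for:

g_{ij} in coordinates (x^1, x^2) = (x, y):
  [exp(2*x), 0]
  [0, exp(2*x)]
For a 2×2 metric: det(g) = g_{11}·g_{22} - g_{12}·g_{21}
= (exp(2*x))·(exp(2*x)) - (0)·(0)
= exp(4*x) - 0
det(g) = exp(4*x)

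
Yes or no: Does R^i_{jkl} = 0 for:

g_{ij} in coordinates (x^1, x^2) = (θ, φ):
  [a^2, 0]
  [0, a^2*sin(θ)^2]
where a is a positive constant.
Non-zero Christoffel symbols:
Γ^θ_{φ φ} = -sin(2*θ)/2
Γ^φ_{θ φ} = 1/tan(θ)
Ricci tensor: R_{θθ} = 1, R_{θφ} = 0, R_{φφ} = sin(θ)^2
The Ricci tensor is non-zero, so the Riemann tensor is non-zero: not flat.
No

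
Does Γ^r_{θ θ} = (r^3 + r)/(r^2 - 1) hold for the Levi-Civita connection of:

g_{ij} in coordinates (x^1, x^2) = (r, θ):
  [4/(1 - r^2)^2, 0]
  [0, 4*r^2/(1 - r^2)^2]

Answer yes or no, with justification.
Γ^r_{θ θ} = (1/2) g^{rr} (∂_θ g_{rθ} + ∂_θ g_{rθ} - ∂_r g_{θθ}) = (1/2)((1 - r^2)^2/4)((0) + (0) - (-8*(r^3 + r)/(r^2 - 1)^3)) = (r^3 + r)/(r^2 - 1)
This equals the proposed value (r^3 + r)/(r^2 - 1).
Yes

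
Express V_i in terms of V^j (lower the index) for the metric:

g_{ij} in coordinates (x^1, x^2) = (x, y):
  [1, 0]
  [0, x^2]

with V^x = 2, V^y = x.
V_i = g_{ij} V^j:
V_x = (1)(2) + (0)(x) = 2
V_y = (0)(2) + (x^2)(x) = x^3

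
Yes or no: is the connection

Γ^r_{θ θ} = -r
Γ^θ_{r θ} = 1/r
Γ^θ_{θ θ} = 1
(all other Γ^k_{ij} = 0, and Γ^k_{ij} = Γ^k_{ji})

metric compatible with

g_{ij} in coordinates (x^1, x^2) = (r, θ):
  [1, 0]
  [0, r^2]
Using ∇_k g_{ij} = ∂_k g_{ij} - Γ^m_{ki} g_{mj} - Γ^m_{kj} g_{im}:
∇_θ g_{θθ} = (0) - (r^2) - (r^2) = -2*r^2 ≠ 0
So the connection is not metric compatible (it is not the Levi-Civita connection).
No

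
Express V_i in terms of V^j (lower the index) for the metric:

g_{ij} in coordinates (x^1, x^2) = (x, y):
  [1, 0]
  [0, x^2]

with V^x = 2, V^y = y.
V_i = g_{ij} V^j:
V_x = (1)(2) + (0)(y) = 2
V_y = (0)(2) + (x^2)(y) = x^2*y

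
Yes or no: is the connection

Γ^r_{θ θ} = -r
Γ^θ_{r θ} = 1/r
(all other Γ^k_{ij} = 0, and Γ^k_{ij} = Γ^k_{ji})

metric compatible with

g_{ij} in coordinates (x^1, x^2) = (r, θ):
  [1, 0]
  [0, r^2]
Using ∇_k g_{ij} = ∂_k g_{ij} - Γ^m_{ki} g_{mj} - Γ^m_{kj} g_{im}:
e.g. ∇_r g_{θθ} = (2*r) - (r) - (r) = 0
Every component ∇_k g_{ij} vanishes: the connection is metric compatible.
Yes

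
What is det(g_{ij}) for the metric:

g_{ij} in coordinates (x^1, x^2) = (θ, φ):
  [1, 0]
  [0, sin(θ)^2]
For a 2×2 metric: det(g) = g_{11}·g_{22} - g_{12}·g_{21}
= (1)·(sin(θ)^2) - (0)·(0)
= sin(θ)^2 - 0
det(g) = sin(θ)^2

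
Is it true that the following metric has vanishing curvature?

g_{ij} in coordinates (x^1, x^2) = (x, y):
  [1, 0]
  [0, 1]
All metric components are constant, so every Christoffel symbol vanishes and R^i_{jkl} = 0.
Yes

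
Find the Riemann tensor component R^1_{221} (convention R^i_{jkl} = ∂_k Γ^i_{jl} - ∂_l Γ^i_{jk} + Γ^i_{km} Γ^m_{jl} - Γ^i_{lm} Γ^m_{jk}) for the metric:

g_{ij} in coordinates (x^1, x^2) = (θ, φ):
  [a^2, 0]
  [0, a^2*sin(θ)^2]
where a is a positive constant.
Non-zero Christoffel symbols (Γ^k_{ij} = Γ^k_{ji}):
Γ^θ_{φ φ} = -sin(2*θ)/2
Γ^φ_{θ φ} = 1/tan(θ)
R^θ_{φ φ θ} = ∂_φ Γ^θ_{φ θ} - ∂_θ Γ^θ_{φ φ} + Γ^θ_{φ m} Γ^m_{φ θ} - Γ^θ_{θ m} Γ^m_{φ φ}
  = (0) - (-cos(2*θ)) + (-cos(θ)^2) - (0) = -sin(θ)^2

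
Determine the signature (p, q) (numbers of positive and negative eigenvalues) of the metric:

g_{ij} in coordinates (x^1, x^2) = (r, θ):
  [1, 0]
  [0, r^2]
The metric is diagonal, so its eigenvalues are the diagonal entries: 1, r^2 (at a generic point, where coordinate-dependent entries are positive).
2 positive, 0 negative.
(2, 0) - Riemannian (positive definite)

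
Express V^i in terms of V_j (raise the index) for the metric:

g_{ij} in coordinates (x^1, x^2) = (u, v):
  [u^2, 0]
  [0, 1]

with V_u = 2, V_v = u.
Inverse metric (diagonal): g^{uu} = 1/u^2, g^{vv} = 1
V^i = g^{ij} V_j:
V^u = (1/u^2)(2) + (0)(u) = 2/u^2
V^v = (0)(2) + (1)(u) = u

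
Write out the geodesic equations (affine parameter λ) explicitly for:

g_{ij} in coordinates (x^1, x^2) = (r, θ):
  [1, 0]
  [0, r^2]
Geodesic equation: d^2x^k/dλ^2 + Γ^k_{ij} (dx^i/dλ)(dx^j/dλ) = 0.
Non-zero Christoffel symbols:
Γ^r_{θ θ} = -r
Γ^θ_{r θ} = 1/r
Substituting (the symmetric pair Γ^k_{ij}, Γ^k_{ji} combines into a factor 2):
d^2r/dλ^2 - r (dθ/dλ)^2 = 0
d^2θ/dλ^2 + (2/r) (dr/dλ)(dθ/dλ) = 0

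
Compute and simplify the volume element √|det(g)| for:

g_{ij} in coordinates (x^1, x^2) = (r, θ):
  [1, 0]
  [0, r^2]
det(g) = r^2
√|det(g)| = r
Volume element: dV = r dr dθ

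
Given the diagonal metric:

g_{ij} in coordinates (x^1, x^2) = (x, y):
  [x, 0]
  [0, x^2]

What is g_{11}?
With x^1 = x, x^2 = y, g_{11} = g_{xx} is the row-1, column-1 entry of the matrix.
g_{11} = x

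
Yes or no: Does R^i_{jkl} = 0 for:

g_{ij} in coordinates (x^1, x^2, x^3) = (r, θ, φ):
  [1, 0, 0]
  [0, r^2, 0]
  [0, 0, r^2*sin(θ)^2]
Non-zero Christoffel symbols:
Γ^r_{θ θ} = -r
Γ^r_{φ φ} = -r*sin(θ)^2
Γ^θ_{r θ} = 1/r
Γ^θ_{φ φ} = -sin(2*θ)/2
Γ^φ_{r φ} = 1/r
Γ^φ_{θ φ} = 1/tan(θ)
Ricci tensor: R_{rr} = 0, R_{rθ} = 0, R_{rφ} = 0, R_{θθ} = 0, R_{θφ} = 0, R_{φφ} = 0
All R_{ij} vanish; in 3 dimensions the Riemann tensor is fully determined by the Ricci tensor, so R^i_{jkl} = 0: the metric is flat (curvilinear coordinates on flat space).
Yes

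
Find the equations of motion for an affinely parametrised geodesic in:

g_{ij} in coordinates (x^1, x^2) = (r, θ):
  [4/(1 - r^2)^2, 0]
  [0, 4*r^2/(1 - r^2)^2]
Geodesic equation: d^2x^k/dλ^2 + Γ^k_{ij} (dx^i/dλ)(dx^j/dλ) = 0.
Non-zero Christoffel symbols:
Γ^r_{r r} = 2*r/(1 - r^2)
Γ^r_{θ θ} = (r^3 + r)/(r^2 - 1)
Γ^θ_{r θ} = (-r^2 - 1)/(r^3 - r)
Substituting (the symmetric pair Γ^k_{ij}, Γ^k_{ji} combines into a factor 2):
d^2r/dλ^2 + (2*r/(1 - r^2)) (dr/dλ)^2 + ((r^3 + r)/(r^2 - 1)) (dθ/dλ)^2 = 0
d^2θ/dλ^2 + ((-2*r^2 - 2)/(r^3 - r)) (dr/dλ)(dθ/dλ) = 0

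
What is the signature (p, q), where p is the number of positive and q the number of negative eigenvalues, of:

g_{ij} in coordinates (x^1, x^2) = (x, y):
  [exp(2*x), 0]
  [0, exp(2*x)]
The metric is diagonal, so its eigenvalues are the diagonal entries: exp(2*x), exp(2*x) (at a generic point, where coordinate-dependent entries are positive).
2 positive, 0 negative.
(2, 0) - Riemannian (positive definite)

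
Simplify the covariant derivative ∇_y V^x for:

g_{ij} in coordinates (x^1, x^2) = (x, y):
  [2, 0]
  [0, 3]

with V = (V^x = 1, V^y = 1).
All Christoffel symbols are zero.
∇_y V^x = ∂_y V^x + Γ^x_{y j} V^j
  = (0) + (0)(1) + (0)(1)
  = 0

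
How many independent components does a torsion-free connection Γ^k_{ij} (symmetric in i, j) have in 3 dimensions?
Γ^k_{ij} has n choices for the upper index and n(n+1)/2 independent symmetric lower index pairs.
Total = 3 × 3×4/2 = 3 × 6 = 18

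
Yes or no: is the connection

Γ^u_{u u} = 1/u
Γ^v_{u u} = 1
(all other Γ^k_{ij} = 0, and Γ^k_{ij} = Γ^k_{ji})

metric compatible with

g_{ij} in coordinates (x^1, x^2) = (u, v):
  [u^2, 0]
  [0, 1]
Using ∇_k g_{ij} = ∂_k g_{ij} - Γ^m_{ki} g_{mj} - Γ^m_{kj} g_{im}:
∇_u g_{uv} = (0) - (1) - (0) = -1 ≠ 0
So the connection is not metric compatible (it is not the Levi-Civita connection).
No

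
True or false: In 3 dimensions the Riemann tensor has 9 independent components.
n^2(n^2-1)/12 = 9·8/12 = 6 independent components for n = 3.
False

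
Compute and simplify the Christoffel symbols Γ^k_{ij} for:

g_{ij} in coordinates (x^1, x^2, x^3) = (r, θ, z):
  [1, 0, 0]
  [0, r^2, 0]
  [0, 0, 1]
Using Γ^k_{ij} = (1/2) g^{km} (∂_i g_{mj} + ∂_j g_{mi} - ∂_m g_{ij}); the metric is diagonal, so only the m = k term contributes.
Non-zero symbols (using the symmetry Γ^k_{ij} = Γ^k_{ji}):
Γ^r_{θ θ} = (1/2) g^{rr} (∂_θ g_{rθ} + ∂_θ g_{rθ} - ∂_r g_{θθ}) = (1/2)(1)((0) + (0) - (2*r)) = -r
Γ^θ_{r θ} = (1/2) g^{θθ} (∂_r g_{θθ} + ∂_θ g_{θr} - ∂_θ g_{rθ}) = (1/2)(1/r^2)((2*r) + (0) - (0)) = 1/r
All other Christoffel symbols are zero.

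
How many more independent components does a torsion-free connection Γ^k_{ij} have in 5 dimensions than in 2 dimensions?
Independent components in n dimensions: n × n(n+1)/2 = n^2(n+1)/2.
5D: 5 × 15 = 75
2D: 2 × 3 = 6
Difference = 75 - 6 = 69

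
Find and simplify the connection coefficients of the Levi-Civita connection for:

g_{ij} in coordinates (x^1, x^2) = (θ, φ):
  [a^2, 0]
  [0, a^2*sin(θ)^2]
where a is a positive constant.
Using Γ^k_{ij} = (1/2) g^{km} (∂_i g_{mj} + ∂_j g_{mi} - ∂_m g_{ij}); the metric is diagonal, so only the m = k term contributes.
Non-zero symbols (using the symmetry Γ^k_{ij} = Γ^k_{ji}):
Γ^θ_{φ φ} = (1/2) g^{θθ} (∂_φ g_{θφ} + ∂_φ g_{θφ} - ∂_θ g_{φφ}) = (1/2)(1/a^2)((0) + (0) - (a^2*sin(2*θ))) = -sin(2*θ)/2
Γ^φ_{θ φ} = (1/2) g^{φφ} (∂_θ g_{φφ} + ∂_φ g_{φθ} - ∂_φ g_{θφ}) = (1/2)(1/(a^2*sin(θ)^2))((a^2*sin(2*θ)) + (0) - (0)) = 1/tan(θ)
All other Christoffel symbols are zero.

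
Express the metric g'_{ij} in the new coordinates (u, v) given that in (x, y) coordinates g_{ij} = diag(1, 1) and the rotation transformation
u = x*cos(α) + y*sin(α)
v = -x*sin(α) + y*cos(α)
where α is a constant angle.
Invert the transformation: x = u*cos(α) - v*sin(α), y = u*sin(α) + v*cos(α)
g'_{ij} = (∂x^k/∂x'^i)(∂x^l/∂x'^j) g_{kl}; with g_{kl} = δ_{kl} this is Σ_k (∂x^k/∂x'^i)(∂x^k/∂x'^j).
Jacobian: ∂x/∂u = cos(α), ∂x/∂v = -sin(α), ∂y/∂u = sin(α), ∂y/∂v = cos(α)
g'_{uu} = (cos(α))(cos(α)) + (sin(α))(sin(α)) = 1
g'_{uv} = (cos(α))(-sin(α)) + (sin(α))(cos(α)) = 0
g'_{vv} = (-sin(α))(-sin(α)) + (cos(α))(cos(α)) = 1
g'_{ij} = diag(1, 1)
The Euclidean metric is invariant under rotations.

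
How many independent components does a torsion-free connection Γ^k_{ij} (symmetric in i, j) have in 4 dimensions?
Γ^k_{ij} has n choices for the upper index and n(n+1)/2 independent symmetric lower index pairs.
Total = 4 × 4×5/2 = 4 × 10 = 40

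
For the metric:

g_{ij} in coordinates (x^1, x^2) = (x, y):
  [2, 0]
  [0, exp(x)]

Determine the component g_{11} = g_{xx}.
With x^1 = x, x^2 = y, g_{11} = g_{xx} is the row-1, column-1 entry of the matrix.
g_{11} = 2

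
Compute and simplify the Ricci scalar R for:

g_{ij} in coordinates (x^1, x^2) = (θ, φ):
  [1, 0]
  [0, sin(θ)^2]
Non-zero Christoffel symbols (Γ^k_{ij} = Γ^k_{ji}):
Γ^θ_{φ φ} = -sin(2*θ)/2
Γ^φ_{θ φ} = 1/tan(θ)
Ricci tensor (R_{ij} = R^k_{ikj}): R_{θθ} = 1, R_{θφ} = 0, R_{φφ} = sin(θ)^2
Inverse metric: g^{θθ} = 1, g^{φφ} = 1/sin(θ)^2
R = g^{ij} R_{ij} = (1)(1) + (1/sin(θ)^2)(sin(θ)^2) = 2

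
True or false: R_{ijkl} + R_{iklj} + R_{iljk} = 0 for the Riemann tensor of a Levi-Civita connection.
This is the first (algebraic) Bianchi identity.
True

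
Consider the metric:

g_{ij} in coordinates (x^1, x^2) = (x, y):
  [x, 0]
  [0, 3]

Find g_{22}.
With x^1 = x, x^2 = y, g_{22} = g_{yy} is the row-2, column-2 entry of the matrix.
g_{22} = 3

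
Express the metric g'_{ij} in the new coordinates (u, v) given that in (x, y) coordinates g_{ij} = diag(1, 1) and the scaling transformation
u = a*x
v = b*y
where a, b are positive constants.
Invert the transformation: x = u/a, y = v/b
g'_{ij} = (∂x^k/∂x'^i)(∂x^l/∂x'^j) g_{kl}; with g_{kl} = δ_{kl} this is Σ_k (∂x^k/∂x'^i)(∂x^k/∂x'^j).
Jacobian: ∂x/∂u = 1/a, ∂x/∂v = 0, ∂y/∂u = 0, ∂y/∂v = 1/b
g'_{uu} = (1/a)(1/a) + (0)(0) = 1/a^2
g'_{uv} = (1/a)(0) + (0)(1/b) = 0
g'_{vv} = (0)(0) + (1/b)(1/b) = 1/b^2
g'_{ij} = diag(1/a^2, 1/b^2)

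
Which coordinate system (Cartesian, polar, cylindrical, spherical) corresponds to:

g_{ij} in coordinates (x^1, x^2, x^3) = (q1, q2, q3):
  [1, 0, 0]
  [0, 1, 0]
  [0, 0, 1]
All components are constant and the metric is the identity, i.e. orthonormal rectilinear coordinates.
Cartesian (3D) coordinates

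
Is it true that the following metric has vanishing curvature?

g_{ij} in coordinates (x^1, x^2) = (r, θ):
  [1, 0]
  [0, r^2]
Non-zero Christoffel symbols:
Γ^r_{θ θ} = -r
Γ^θ_{r θ} = 1/r
Ricci tensor: R_{rr} = 0, R_{rθ} = 0, R_{θθ} = 0
All R_{ij} vanish; in 2 dimensions the Riemann tensor is fully determined by the Ricci tensor, so R^i_{jkl} = 0: the metric is flat (curvilinear coordinates on flat space).
Yes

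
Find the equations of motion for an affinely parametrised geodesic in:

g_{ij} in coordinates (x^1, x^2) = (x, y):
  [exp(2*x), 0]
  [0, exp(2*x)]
Geodesic equation: d^2x^k/dλ^2 + Γ^k_{ij} (dx^i/dλ)(dx^j/dλ) = 0.
Non-zero Christoffel symbols:
Γ^x_{x x} = 1
Γ^x_{y y} = -1
Γ^y_{x y} = 1
Substituting (the symmetric pair Γ^k_{ij}, Γ^k_{ji} combines into a factor 2):
d^2x/dλ^2 + (dx/dλ)^2 - (dy/dλ)^2 = 0
d^2y/dλ^2 + 2 (dx/dλ)(dy/dλ) = 0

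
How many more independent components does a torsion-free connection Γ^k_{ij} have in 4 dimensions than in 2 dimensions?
Independent components in n dimensions: n × n(n+1)/2 = n^2(n+1)/2.
4D: 4 × 10 = 40
2D: 2 × 3 = 6
Difference = 40 - 6 = 34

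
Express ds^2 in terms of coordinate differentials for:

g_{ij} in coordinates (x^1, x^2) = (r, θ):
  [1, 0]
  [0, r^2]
ds^2 = g_{ij} dx^i dx^j; only the non-zero components contribute.
ds^2 = dr^2 + r^2 dθ^2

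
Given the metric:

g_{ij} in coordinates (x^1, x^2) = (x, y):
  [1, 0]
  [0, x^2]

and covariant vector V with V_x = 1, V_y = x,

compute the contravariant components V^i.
Inverse metric (diagonal): g^{xx} = 1, g^{yy} = 1/x^2
V^i = g^{ij} V_j:
V^x = (1)(1) + (0)(x) = 1
V^y = (0)(1) + (1/x^2)(x) = 1/x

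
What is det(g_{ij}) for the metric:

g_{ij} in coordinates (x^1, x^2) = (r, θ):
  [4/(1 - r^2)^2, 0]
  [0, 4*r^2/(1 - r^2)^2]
For a 2×2 metric: det(g) = g_{11}·g_{22} - g_{12}·g_{21}
= (4/(1 - r^2)^2)·(4*r^2/(1 - r^2)^2) - (0)·(0)
= 16*r^2/(1 - r^2)^4 - 0
det(g) = 16*r^2/(1 - r^2)^4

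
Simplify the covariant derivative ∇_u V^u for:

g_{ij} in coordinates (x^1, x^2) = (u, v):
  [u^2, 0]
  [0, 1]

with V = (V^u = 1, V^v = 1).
Non-zero Christoffel symbols:
Γ^u_{u u} = 1/u
∇_u V^u = ∂_u V^u + Γ^u_{u j} V^j
  = (0) + (1/u)(1) + (0)(1)
  = 1/u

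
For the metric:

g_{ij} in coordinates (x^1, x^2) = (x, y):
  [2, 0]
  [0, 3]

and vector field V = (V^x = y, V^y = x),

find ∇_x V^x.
All Christoffel symbols are zero.
∇_x V^x = ∂_x V^x + Γ^x_{x j} V^j
  = (0) + (0)(y) + (0)(x)
  = 0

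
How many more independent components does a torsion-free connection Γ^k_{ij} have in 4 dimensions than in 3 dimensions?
Independent components in n dimensions: n × n(n+1)/2 = n^2(n+1)/2.
4D: 4 × 10 = 40
3D: 3 × 6 = 18
Difference = 40 - 18 = 22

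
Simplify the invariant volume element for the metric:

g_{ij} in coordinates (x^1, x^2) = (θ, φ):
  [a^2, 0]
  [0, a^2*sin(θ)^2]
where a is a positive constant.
det(g) = a^4*sin(θ)^2
√|det(g)| = a^2*sin(θ) (taking 0 < θ < π so that |sin(θ)| = sin(θ))
Volume element: dV = a^2*sin(θ) dθ dφ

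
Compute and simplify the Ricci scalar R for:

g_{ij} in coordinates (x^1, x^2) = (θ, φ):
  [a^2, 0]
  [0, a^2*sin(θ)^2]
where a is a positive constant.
Non-zero Christoffel symbols (Γ^k_{ij} = Γ^k_{ji}):
Γ^θ_{φ φ} = -sin(2*θ)/2
Γ^φ_{θ φ} = 1/tan(θ)
Ricci tensor (R_{ij} = R^k_{ikj}): R_{θθ} = 1, R_{θφ} = 0, R_{φφ} = sin(θ)^2
Inverse metric: g^{θθ} = 1/a^2, g^{φφ} = 1/(a^2*sin(θ)^2)
R = g^{ij} R_{ij} = (1/a^2)(1) + (1/(a^2*sin(θ)^2))(sin(θ)^2) = 2/a^2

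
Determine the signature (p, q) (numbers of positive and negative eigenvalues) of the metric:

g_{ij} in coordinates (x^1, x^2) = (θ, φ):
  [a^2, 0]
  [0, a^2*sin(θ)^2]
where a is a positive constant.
The metric is diagonal, so its eigenvalues are the diagonal entries: a^2, a^2*sin(θ)^2 (at a generic point, where coordinate-dependent entries are positive).
2 positive, 0 negative.
(2, 0) - Riemannian (positive definite)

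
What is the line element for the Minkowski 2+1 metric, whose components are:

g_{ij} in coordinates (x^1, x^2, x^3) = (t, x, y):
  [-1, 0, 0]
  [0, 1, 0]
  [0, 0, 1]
ds^2 = g_{ij} dx^i dx^j; only the non-zero components contribute.
ds^2 = -dt^2 + dx^2 + dy^2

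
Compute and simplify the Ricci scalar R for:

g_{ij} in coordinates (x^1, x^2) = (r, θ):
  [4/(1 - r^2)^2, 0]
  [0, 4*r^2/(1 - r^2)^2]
Non-zero Christoffel symbols (Γ^k_{ij} = Γ^k_{ji}):
Γ^r_{r r} = 2*r/(1 - r^2)
Γ^r_{θ θ} = (r^3 + r)/(r^2 - 1)
Γ^θ_{r θ} = (-r^2 - 1)/(r^3 - r)
Ricci tensor (R_{ij} = R^k_{ikj}): R_{rr} = -4/(r^2 - 1)^2, R_{rθ} = 0, R_{θθ} = -4*r^2/(r^2 - 1)^2
Inverse metric: g^{rr} = (1 - r^2)^2/4, g^{θθ} = (1 - r^2)^2/(4*r^2)
R = g^{ij} R_{ij} = ((1 - r^2)^2/4)(-4/(r^2 - 1)^2) + ((1 - r^2)^2/(4*r^2))(-4*r^2/(r^2 - 1)^2) = -2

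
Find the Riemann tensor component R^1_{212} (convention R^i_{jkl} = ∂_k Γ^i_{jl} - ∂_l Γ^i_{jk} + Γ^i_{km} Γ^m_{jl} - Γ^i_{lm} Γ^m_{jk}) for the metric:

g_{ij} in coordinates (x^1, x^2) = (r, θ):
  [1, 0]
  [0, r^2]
Non-zero Christoffel symbols (Γ^k_{ij} = Γ^k_{ji}):
Γ^r_{θ θ} = -r
Γ^θ_{r θ} = 1/r
R^r_{θ r θ} = ∂_r Γ^r_{θ θ} - ∂_θ Γ^r_{θ r} + Γ^r_{r m} Γ^m_{θ θ} - Γ^r_{θ m} Γ^m_{θ r}
  = (-1) - (0) + (0) - (-1) = 0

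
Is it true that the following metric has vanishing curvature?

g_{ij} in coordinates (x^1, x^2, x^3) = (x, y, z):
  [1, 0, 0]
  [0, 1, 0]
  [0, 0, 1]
All metric components are constant, so every Christoffel symbol vanishes and R^i_{jkl} = 0.
Yes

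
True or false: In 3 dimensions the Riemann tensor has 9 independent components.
n^2(n^2-1)/12 = 9·8/12 = 6 independent components for n = 3.
False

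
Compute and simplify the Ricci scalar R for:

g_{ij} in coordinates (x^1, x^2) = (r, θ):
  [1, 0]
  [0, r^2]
Non-zero Christoffel symbols (Γ^k_{ij} = Γ^k_{ji}):
Γ^r_{θ θ} = -r
Γ^θ_{r θ} = 1/r
Ricci tensor (R_{ij} = R^k_{ikj}): R_{rr} = 0, R_{rθ} = 0, R_{θθ} = 0
Inverse metric: g^{rr} = 1, g^{θθ} = 1/r^2
R = g^{ij} R_{ij} = (1)(0) + (1/r^2)(0) = 0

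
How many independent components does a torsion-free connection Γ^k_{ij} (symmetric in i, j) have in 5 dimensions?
Γ^k_{ij} has n choices for the upper index and n(n+1)/2 independent symmetric lower index pairs.
Total = 5 × 5×6/2 = 5 × 15 = 75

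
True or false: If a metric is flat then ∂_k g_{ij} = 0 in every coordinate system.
Flatness means R^i_{jkl} = 0; the components can still vary, e.g. the flat plane in polar coordinates has g_{θθ} = r^2.
False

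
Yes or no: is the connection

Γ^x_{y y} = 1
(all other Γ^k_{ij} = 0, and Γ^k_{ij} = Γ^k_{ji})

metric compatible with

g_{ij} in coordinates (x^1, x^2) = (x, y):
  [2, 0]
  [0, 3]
Using ∇_k g_{ij} = ∂_k g_{ij} - Γ^m_{ki} g_{mj} - Γ^m_{kj} g_{im}:
∇_y g_{xy} = (0) - (0) - (2) = -2 ≠ 0
So the connection is not metric compatible (it is not the Levi-Civita connection).
No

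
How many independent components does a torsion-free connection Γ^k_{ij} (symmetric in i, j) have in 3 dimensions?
Γ^k_{ij} has n choices for the upper index and n(n+1)/2 independent symmetric lower index pairs.
Total = 3 × 3×4/2 = 3 × 6 = 18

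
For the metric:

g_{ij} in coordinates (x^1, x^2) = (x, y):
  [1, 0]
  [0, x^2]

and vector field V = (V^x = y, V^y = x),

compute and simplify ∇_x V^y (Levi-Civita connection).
Non-zero Christoffel symbols:
Γ^x_{y y} = -x
Γ^y_{x y} = 1/x
∇_x V^y = ∂_x V^y + Γ^y_{x j} V^j
  = (1) + (0)(y) + (1/x)(x)
  = 2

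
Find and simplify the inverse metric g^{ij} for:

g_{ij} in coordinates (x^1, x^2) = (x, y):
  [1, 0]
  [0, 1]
The metric is diagonal, so g^{ij} is diagonal with entries 1/g_{ii}: diag(1, 1).
g^{ij}:
  [1, 0]
  [0, 1]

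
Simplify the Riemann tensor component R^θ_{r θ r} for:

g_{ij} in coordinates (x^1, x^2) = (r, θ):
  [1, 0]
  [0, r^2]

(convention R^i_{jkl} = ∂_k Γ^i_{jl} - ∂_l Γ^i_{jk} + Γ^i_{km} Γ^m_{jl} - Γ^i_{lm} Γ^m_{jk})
Non-zero Christoffel symbols (Γ^k_{ij} = Γ^k_{ji}):
Γ^r_{θ θ} = -r
Γ^θ_{r θ} = 1/r
R^θ_{r θ r} = ∂_θ Γ^θ_{r r} - ∂_r Γ^θ_{r θ} + Γ^θ_{θ m} Γ^m_{r r} - Γ^θ_{r m} Γ^m_{r θ}
  = (0) - (-1/r^2) + (0) - (1/r^2) = 0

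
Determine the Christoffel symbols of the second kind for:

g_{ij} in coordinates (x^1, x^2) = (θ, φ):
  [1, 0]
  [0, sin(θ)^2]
Using Γ^k_{ij} = (1/2) g^{km} (∂_i g_{mj} + ∂_j g_{mi} - ∂_m g_{ij}); the metric is diagonal, so only the m = k term contributes.
Non-zero symbols (using the symmetry Γ^k_{ij} = Γ^k_{ji}):
Γ^θ_{φ φ} = (1/2) g^{θθ} (∂_φ g_{θφ} + ∂_φ g_{θφ} - ∂_θ g_{φφ}) = (1/2)(1)((0) + (0) - (sin(2*θ))) = -sin(2*θ)/2
Γ^φ_{θ φ} = (1/2) g^{φφ} (∂_θ g_{φφ} + ∂_φ g_{φθ} - ∂_φ g_{θφ}) = (1/2)(1/sin(θ)^2)((sin(2*θ)) + (0) - (0)) = 1/tan(θ)
All other Christoffel symbols are zero.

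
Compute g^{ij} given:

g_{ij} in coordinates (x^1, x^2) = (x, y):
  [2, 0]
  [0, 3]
The metric is diagonal, so g^{ij} is diagonal with entries 1/g_{ii}: diag(1/2, 1/3).
g^{ij}:
  [1/2, 0]
  [0, 1/3]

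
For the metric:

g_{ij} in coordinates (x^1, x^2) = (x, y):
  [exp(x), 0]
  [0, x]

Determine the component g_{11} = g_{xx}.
With x^1 = x, x^2 = y, g_{11} = g_{xx} is the row-1, column-1 entry of the matrix.
g_{11} = exp(x)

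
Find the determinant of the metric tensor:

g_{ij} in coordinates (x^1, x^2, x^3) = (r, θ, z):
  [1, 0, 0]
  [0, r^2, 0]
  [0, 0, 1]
Diagonal metric: det(g) = g_{11}·g_{22}·g_{33}
= (1)·(r^2)·(1)
det(g) = r^2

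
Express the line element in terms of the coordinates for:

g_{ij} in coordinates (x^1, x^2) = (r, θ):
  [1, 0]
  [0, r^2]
ds^2 = g_{ij} dx^i dx^j; only the non-zero components contribute.
ds^2 = dr^2 + r^2 dθ^2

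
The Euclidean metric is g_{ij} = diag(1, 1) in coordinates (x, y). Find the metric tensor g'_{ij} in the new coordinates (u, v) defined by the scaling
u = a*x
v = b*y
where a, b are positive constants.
Invert the transformation: x = u/a, y = v/b
g'_{ij} = (∂x^k/∂x'^i)(∂x^l/∂x'^j) g_{kl}; with g_{kl} = δ_{kl} this is Σ_k (∂x^k/∂x'^i)(∂x^k/∂x'^j).
Jacobian: ∂x/∂u = 1/a, ∂x/∂v = 0, ∂y/∂u = 0, ∂y/∂v = 1/b
g'_{uu} = (1/a)(1/a) + (0)(0) = 1/a^2
g'_{uv} = (1/a)(0) + (0)(1/b) = 0
g'_{vv} = (0)(0) + (1/b)(1/b) = 1/b^2
g'_{ij} = diag(1/a^2, 1/b^2)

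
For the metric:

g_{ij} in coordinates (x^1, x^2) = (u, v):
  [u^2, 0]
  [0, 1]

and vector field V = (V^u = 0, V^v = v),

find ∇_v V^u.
Non-zero Christoffel symbols:
Γ^u_{u u} = 1/u
∇_v V^u = ∂_v V^u + Γ^u_{v j} V^j
  = (0) + (0)(0) + (0)(v)
  = 0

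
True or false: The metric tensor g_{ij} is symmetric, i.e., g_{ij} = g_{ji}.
By definition the metric is a symmetric bilinear form, g_{ij} = g_{ji}.
True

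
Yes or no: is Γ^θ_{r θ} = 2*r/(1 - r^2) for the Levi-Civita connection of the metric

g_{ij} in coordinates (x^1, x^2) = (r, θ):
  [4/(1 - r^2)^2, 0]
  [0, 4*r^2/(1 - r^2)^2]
Γ^θ_{r θ} = (1/2) g^{θθ} (∂_r g_{θθ} + ∂_θ g_{θr} - ∂_θ g_{rθ}) = (1/2)((1 - r^2)^2/(4*r^2))((-8*(r^3 + r)/(r^2 - 1)^3) + (0) - (0)) = (-r^2 - 1)/(r^3 - r)
This differs from the proposed value 2*r/(1 - r^2).
No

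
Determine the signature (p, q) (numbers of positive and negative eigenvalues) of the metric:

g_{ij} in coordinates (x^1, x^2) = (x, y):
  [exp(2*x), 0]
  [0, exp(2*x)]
The metric is diagonal, so its eigenvalues are the diagonal entries: exp(2*x), exp(2*x) (at a generic point, where coordinate-dependent entries are positive).
2 positive, 0 negative.
(2, 0) - Riemannian (positive definite)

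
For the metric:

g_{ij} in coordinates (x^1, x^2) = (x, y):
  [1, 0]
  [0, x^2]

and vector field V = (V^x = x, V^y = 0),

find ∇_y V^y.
Non-zero Christoffel symbols:
Γ^x_{y y} = -x
Γ^y_{x y} = 1/x
∇_y V^y = ∂_y V^y + Γ^y_{y j} V^j
  = (0) + (1/x)(x) + (0)(0)
  = 1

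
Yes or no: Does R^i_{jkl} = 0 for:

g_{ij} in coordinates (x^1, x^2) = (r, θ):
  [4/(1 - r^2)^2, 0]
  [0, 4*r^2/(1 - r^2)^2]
Non-zero Christoffel symbols:
Γ^r_{r r} = 2*r/(1 - r^2)
Γ^r_{θ θ} = (r^3 + r)/(r^2 - 1)
Γ^θ_{r θ} = (-r^2 - 1)/(r^3 - r)
Ricci tensor: R_{rr} = -4/(r^2 - 1)^2, R_{rθ} = 0, R_{θθ} = -4*r^2/(r^2 - 1)^2
The Ricci tensor is non-zero, so the Riemann tensor is non-zero: not flat.
No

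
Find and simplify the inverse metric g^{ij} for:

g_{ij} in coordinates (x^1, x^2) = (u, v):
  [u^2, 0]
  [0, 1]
The metric is diagonal, so g^{ij} is diagonal with entries 1/g_{ii}: diag(1/(u^2), 1).
g^{ij}:
  [1/u^2, 0]
  [0, 1]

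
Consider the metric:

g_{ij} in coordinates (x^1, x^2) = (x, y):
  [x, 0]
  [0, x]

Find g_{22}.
With x^1 = x, x^2 = y, g_{22} = g_{yy} is the row-2, column-2 entry of the matrix.
g_{22} = x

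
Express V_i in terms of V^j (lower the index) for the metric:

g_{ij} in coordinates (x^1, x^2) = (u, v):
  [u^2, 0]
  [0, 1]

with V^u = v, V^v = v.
V_i = g_{ij} V^j:
V_u = (u^2)(v) + (0)(v) = u^2*v
V_v = (0)(v) + (1)(v) = v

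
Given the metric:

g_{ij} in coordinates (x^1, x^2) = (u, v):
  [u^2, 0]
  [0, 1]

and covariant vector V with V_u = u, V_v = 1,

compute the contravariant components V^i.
Inverse metric (diagonal): g^{uu} = 1/u^2, g^{vv} = 1
V^i = g^{ij} V_j:
V^u = (1/u^2)(u) + (0)(1) = 1/u
V^v = (0)(u) + (1)(1) = 1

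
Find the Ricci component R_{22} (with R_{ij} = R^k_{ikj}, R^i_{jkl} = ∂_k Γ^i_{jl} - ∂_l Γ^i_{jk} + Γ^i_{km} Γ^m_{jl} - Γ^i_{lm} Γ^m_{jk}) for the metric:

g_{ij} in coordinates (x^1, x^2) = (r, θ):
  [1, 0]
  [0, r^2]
Non-zero Christoffel symbols (Γ^k_{ij} = Γ^k_{ji}):
Γ^r_{θ θ} = -r
Γ^θ_{r θ} = 1/r
R^r_{θ r θ} = ∂_r Γ^r_{θ θ} - ∂_θ Γ^r_{θ r} + Γ^r_{r m} Γ^m_{θ θ} - Γ^r_{θ m} Γ^m_{θ r}
  = (-1) - (0) + (0) - (-1) = 0
R^θ_{θ θ θ} = 0 (a repeated index in an antisymmetric pair)
R_{θθ} = R^r_{θ r θ} + R^θ_{θ θ θ} = (0) + (0) = 0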